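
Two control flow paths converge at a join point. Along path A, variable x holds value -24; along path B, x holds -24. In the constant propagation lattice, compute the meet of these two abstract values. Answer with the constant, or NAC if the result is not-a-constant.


Meet operation: if both paths give the same constant, result is that constant; if they differ, result is NAC (not-a-constant).
Path A: -24, Path B: -24 -> equal
Result: constant -> -24

-24


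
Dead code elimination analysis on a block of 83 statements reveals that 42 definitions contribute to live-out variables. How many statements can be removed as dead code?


Dead code = total statements - live definitions
= 83 - 42 = 41

41


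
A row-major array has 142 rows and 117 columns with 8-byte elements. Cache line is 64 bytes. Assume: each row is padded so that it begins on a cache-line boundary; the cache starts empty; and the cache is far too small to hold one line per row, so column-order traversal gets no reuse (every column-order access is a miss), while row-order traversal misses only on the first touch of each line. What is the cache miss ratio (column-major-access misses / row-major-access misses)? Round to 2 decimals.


Each row occupies 117 * 8 = 936 bytes and starts on a line boundary, so it spans ceil(936 / 64) = 15 cache lines.
Row-major traversal misses (one per line touched): 142 * ceil(117 * 8 / 64) = 2130
Column-major traversal misses (no reuse, every access misses): 142 * 117 = 16614
Ratio = 16614 / 2130 = 7.8

7.8


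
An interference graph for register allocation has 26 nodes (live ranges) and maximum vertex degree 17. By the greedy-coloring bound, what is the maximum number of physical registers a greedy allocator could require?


Greedy coloring never needs more than (max_degree + 1) colors: when coloring a vertex, at most max_degree neighbors are already colored.
Upper bound = 17 + 1 = 18

18


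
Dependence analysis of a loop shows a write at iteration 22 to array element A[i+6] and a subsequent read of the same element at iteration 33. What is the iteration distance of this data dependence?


Distance = read iteration - write iteration
= 33 - 22 = 11

11


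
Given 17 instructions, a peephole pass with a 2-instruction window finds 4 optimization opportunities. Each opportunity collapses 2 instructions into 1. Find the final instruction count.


Each match removes 1 instructions.
Total removed = 4 * 1 = 4
Remaining = 17 - 4 = 13

13


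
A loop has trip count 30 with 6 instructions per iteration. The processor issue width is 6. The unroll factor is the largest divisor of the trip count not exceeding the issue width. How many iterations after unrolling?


Largest divisor of 30 <= 6 is 6
New iterations = 30 / 6 = 5

5


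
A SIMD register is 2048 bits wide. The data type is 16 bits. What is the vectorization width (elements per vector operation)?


Width = SIMD bits / data type bits
= 2048 / 16 = 128

128


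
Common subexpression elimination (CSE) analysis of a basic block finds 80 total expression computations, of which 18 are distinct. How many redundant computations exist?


CSE count = total expressions - unique expressions
= 80 - 18 = 62

62


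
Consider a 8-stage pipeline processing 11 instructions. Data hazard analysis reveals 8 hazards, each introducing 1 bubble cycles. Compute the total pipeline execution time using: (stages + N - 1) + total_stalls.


Base cycles = 8 + 11 - 1 = 18
Total stalls = 8 * 1 = 8
Total = 18 + 8 = 26

26


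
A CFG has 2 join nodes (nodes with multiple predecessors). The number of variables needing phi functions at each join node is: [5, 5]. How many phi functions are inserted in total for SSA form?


Total phi functions = sum of phi functions at each join node
= 5 + 5 = 10

10


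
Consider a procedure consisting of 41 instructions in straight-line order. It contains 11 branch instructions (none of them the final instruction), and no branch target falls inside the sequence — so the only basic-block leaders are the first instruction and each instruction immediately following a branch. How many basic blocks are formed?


With no in-sequence branch targets, the leaders are the first instruction plus the instruction after each branch.
Number of basic blocks = branches + 1
= 11 + 1 = 12

12


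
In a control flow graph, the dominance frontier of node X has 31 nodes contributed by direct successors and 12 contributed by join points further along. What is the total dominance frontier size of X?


DF(X) = direct successor contributions + join point contributions
= 31 + 12 = 43

43


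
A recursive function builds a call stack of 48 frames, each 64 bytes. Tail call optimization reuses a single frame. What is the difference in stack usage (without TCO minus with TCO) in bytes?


Without TCO: 48 * 64 = 3072 bytes
With TCO: reuse 1 frame = 64 bytes
Savings = 3072 - 64 = 3008

3008


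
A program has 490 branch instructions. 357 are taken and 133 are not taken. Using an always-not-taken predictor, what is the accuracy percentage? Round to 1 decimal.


Predictor: always-not-taken
Correct predictions = 133
Accuracy = 133 / 490 * 100 = 27.1%

27.1


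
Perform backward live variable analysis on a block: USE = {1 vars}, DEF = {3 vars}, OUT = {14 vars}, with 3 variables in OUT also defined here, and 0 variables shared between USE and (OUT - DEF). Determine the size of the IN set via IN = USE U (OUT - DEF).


OUT - DEF: 14 - 3 = 11
|IN| = |USE| + |OUT - DEF| - |USE ∩ (OUT - DEF)| = 1 + 11 - 0 = 12

12


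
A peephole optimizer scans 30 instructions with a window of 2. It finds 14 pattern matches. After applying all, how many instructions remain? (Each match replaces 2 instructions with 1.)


Each match removes 1 instructions.
Total removed = 14 * 1 = 14
Remaining = 30 - 14 = 16

16


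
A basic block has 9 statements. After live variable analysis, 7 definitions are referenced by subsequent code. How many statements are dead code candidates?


Dead code = total statements - live definitions
= 9 - 7 = 2

2


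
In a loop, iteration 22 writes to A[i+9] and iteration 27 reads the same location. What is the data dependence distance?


Distance = read iteration - write iteration
= 27 - 22 = 5

5


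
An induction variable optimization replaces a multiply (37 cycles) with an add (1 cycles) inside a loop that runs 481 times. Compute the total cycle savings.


Per-iteration saving = 37 - 1 = 36
Total saved = 481 * 36 = 17316

17316


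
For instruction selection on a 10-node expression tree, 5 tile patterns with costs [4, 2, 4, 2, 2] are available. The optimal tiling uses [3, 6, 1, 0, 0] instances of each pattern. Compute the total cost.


Total cost = sum(count_i * cost_i)
= 3*4 + 6*2 + 1*4 + 0*2 + 0*2
= 28

28


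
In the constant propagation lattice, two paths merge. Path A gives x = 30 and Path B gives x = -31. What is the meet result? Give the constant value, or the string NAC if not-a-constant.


Meet operation: if both paths give the same constant, result is that constant; if they differ, result is NAC (not-a-constant).
Path A: 30, Path B: -31 -> differ
Result: not-a-constant -> NAC

NAC


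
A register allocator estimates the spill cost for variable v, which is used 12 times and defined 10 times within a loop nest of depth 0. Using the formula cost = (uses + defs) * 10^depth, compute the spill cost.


uses + defs = 12 + 10 = 22
10^0 = 1
Spill cost = 22 * 1 = 22

22


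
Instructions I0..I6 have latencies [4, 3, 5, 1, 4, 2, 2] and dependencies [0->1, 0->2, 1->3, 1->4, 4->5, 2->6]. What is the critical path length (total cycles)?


Compute longest path through dependency graph: dist(Ik) = max over predecessors of dist + latency(Ik).
dist(I0) = latency 4 = 4
dist(I1) = dist(I0) + 3 = 4 + 3 = 7
dist(I2) = dist(I0) + 5 = 4 + 5 = 9
dist(I3) = dist(I1) + 1 = 7 + 1 = 8
dist(I4) = dist(I1) + 4 = 7 + 4 = 11
dist(I5) = dist(I4) + 2 = 11 + 2 = 13
dist(I6) = dist(I2) + 2 = 9 + 2 = 11
Critical path = max dist = 13

13


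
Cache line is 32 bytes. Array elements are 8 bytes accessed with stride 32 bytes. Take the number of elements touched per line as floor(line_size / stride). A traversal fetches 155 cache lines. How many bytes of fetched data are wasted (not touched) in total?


Elements per line = floor(32 / 32) = 1
Bytes used per line = 1 * 8 = 8
Wasted per line = 32 - 8 = 24
Total wasted = 24 * 155 = 3720

3720


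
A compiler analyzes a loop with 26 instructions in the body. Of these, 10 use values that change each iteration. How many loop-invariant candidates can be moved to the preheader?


Invariant candidates = total - loop-dependent
= 26 - 10 = 16

16


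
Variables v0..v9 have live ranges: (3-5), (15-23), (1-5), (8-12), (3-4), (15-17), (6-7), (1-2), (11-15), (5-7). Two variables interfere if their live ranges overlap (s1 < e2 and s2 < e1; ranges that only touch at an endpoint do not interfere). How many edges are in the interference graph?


Check all pairs for overlapping intervals.
Two intervals (s1,e1) and (s2,e2) overlap if s1 < e2 and s2 < e1.
v0 (3-5) vs v1..v9: overlaps v2, v4 -> 2
v1 (15-23) vs v2..v9: overlaps v5 -> 1
v2 (1-5) vs v3..v9: overlaps v4, v7 -> 2
v3 (8-12) vs v4..v9: overlaps v8 -> 1
v4 (3-4) vs v5..v9: overlaps none -> 0
v5 (15-17) vs v6..v9: overlaps none -> 0
v6 (6-7) vs v7..v9: overlaps v9 -> 1
v7 (1-2) vs v8..v9: overlaps none -> 0
v8 (11-15) vs v9: overlaps none -> 0
Total overlapping pairs = 2 + 1 + 2 + 1 + 0 + 0 + 1 + 0 + 0 = 7

7


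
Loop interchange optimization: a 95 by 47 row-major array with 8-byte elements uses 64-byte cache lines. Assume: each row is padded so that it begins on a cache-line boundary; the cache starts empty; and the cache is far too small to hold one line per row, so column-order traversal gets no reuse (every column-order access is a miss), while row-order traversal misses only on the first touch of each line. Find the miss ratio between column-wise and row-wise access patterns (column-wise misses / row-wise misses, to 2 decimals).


Each row occupies 47 * 8 = 376 bytes and starts on a line boundary, so it spans ceil(376 / 64) = 6 cache lines.
Row-major traversal misses (one per line touched): 95 * ceil(47 * 8 / 64) = 570
Column-major traversal misses (no reuse, every access misses): 95 * 47 = 4465
Ratio = 4465 / 570 = 7.83

7.83


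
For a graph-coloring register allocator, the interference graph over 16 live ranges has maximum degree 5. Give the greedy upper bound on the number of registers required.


Greedy coloring never needs more than (max_degree + 1) colors: when coloring a vertex, at most max_degree neighbors are already colored.
Upper bound = 5 + 1 = 6

6


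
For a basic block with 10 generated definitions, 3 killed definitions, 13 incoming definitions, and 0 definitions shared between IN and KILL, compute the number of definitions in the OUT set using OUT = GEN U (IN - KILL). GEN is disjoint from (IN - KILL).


IN - KILL: 13 - 0 = 13 surviving definitions
OUT = GEN + surviving = 10 + 13 = 23

23


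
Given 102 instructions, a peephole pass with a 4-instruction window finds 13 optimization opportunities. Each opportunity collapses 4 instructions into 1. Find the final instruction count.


Each match removes 3 instructions.
Total removed = 13 * 3 = 39
Remaining = 102 - 39 = 63

63


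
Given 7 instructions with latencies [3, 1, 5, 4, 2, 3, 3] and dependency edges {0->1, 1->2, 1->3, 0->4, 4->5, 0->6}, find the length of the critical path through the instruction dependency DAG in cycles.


Compute longest path through dependency graph: dist(Ik) = max over predecessors of dist + latency(Ik).
dist(I0) = latency 3 = 3
dist(I1) = dist(I0) + 1 = 3 + 1 = 4
dist(I2) = dist(I1) + 5 = 4 + 5 = 9
dist(I3) = dist(I1) + 4 = 4 + 4 = 8
dist(I4) = dist(I0) + 2 = 3 + 2 = 5
dist(I5) = dist(I4) + 3 = 5 + 3 = 8
dist(I6) = dist(I0) + 3 = 3 + 3 = 6
Critical path = max dist = 9

9


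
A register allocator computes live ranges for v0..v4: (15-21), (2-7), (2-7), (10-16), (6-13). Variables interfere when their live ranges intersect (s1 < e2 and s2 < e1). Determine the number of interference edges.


Check all pairs for overlapping intervals.
Two intervals (s1,e1) and (s2,e2) overlap if s1 < e2 and s2 < e1.
v0 (15-21) vs v1..v4: overlaps v3 -> 1
v1 (2-7) vs v2..v4: overlaps v2, v4 -> 2
v2 (2-7) vs v3..v4: overlaps v4 -> 1
v3 (10-16) vs v4: overlaps v4 -> 1
Total overlapping pairs = 1 + 2 + 1 + 1 = 5

5


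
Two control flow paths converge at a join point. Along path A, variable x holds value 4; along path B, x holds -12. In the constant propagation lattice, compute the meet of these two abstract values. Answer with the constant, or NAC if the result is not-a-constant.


Meet operation: if both paths give the same constant, result is that constant; if they differ, result is NAC (not-a-constant).
Path A: 4, Path B: -12 -> differ
Result: not-a-constant -> NAC

NAC


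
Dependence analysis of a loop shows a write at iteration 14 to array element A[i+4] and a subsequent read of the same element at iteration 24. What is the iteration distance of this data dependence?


Distance = read iteration - write iteration
= 24 - 14 = 10

10


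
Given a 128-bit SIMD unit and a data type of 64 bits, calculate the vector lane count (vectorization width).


Width = SIMD bits / data type bits
= 128 / 64 = 2

2


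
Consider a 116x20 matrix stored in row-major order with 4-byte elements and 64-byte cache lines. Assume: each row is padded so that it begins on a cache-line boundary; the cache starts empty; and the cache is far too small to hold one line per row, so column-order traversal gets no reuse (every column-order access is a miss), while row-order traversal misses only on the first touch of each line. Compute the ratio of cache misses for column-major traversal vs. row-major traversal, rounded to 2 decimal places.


Each row occupies 20 * 4 = 80 bytes and starts on a line boundary, so it spans ceil(80 / 64) = 2 cache lines.
Row-major traversal misses (one per line touched): 116 * ceil(20 * 4 / 64) = 232
Column-major traversal misses (no reuse, every access misses): 116 * 20 = 2320
Ratio = 2320 / 232 = 10.0

10.0


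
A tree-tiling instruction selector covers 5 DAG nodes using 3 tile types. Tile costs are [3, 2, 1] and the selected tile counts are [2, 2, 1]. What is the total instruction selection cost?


Total cost = sum(count_i * cost_i)
= 2*3 + 2*2 + 1*1
= 11

11


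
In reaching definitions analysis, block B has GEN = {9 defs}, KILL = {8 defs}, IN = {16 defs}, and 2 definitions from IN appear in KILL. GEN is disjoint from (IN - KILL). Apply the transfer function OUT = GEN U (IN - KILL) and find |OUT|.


IN - KILL: 16 - 2 = 14 surviving definitions
OUT = GEN + surviving = 9 + 14 = 23

23


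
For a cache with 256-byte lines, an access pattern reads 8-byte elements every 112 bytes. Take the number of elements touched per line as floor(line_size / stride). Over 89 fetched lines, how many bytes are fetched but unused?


Elements per line = floor(256 / 112) = 2
Bytes used per line = 2 * 8 = 16
Wasted per line = 256 - 16 = 240
Total wasted = 240 * 89 = 21360

21360


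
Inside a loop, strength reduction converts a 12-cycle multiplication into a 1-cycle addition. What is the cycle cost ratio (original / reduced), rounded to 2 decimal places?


Ratio = mult_cost / add_cost = 12 / 1 = 12.0

12.0


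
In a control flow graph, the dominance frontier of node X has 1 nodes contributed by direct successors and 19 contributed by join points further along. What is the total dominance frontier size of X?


DF(X) = direct successor contributions + join point contributions
= 1 + 19 = 20

20


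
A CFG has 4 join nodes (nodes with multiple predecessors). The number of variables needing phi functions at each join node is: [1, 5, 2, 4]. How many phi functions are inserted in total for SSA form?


Total phi functions = sum of phi functions at each join node
= 1 + 5 + 2 + 4 = 12

12


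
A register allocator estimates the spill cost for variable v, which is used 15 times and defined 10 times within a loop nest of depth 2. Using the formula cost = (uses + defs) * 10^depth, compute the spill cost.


uses + defs = 15 + 10 = 25
10^2 = 100
Spill cost = 25 * 100 = 2500

2500


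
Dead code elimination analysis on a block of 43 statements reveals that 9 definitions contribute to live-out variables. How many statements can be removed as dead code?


Dead code = total statements - live definitions
= 43 - 9 = 34

34


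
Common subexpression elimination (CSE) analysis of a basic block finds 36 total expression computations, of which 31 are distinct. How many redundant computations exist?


CSE count = total expressions - unique expressions
= 36 - 31 = 5

5


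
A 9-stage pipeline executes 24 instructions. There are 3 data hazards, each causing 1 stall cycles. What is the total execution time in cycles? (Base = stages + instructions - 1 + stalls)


Base cycles = 9 + 24 - 1 = 32
Total stalls = 3 * 1 = 3
Total = 32 + 3 = 35

35


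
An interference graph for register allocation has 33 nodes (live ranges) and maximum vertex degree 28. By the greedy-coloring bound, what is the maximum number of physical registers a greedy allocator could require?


Greedy coloring never needs more than (max_degree + 1) colors: when coloring a vertex, at most max_degree neighbors are already colored.
Upper bound = 28 + 1 = 29

29


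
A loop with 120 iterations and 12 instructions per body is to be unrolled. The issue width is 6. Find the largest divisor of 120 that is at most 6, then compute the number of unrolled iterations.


Largest divisor of 120 <= 6 is 6
New iterations = 120 / 6 = 20

20


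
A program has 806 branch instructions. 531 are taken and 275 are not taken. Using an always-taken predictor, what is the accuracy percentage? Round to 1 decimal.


Predictor: always-taken
Correct predictions = 531
Accuracy = 531 / 806 * 100 = 65.9%

65.9


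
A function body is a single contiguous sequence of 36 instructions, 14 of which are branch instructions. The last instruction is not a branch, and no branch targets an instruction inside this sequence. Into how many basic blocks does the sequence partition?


With no in-sequence branch targets, the leaders are the first instruction plus the instruction after each branch.
Number of basic blocks = branches + 1
= 14 + 1 = 15

15


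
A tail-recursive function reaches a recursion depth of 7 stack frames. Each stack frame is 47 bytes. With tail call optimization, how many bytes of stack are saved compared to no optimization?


Without TCO: 7 * 47 = 329 bytes
With TCO: reuse 1 frame = 47 bytes
Savings = 329 - 47 = 282

282


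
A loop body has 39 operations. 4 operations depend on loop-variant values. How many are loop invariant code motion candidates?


Invariant candidates = total - loop-dependent
= 39 - 4 = 35

35


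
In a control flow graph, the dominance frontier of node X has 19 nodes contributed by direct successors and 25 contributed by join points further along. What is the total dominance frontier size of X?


DF(X) = direct successor contributions + join point contributions
= 19 + 25 = 44

44


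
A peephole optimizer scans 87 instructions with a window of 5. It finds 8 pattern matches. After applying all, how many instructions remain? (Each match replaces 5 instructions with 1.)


Each match removes 4 instructions.
Total removed = 8 * 4 = 32
Remaining = 87 - 32 = 55

55


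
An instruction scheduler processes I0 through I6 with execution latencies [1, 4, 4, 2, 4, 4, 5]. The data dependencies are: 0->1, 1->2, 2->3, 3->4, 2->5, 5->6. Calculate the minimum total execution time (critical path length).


Compute longest path through dependency graph: dist(Ik) = max over predecessors of dist + latency(Ik).
dist(I0) = latency 1 = 1
dist(I1) = dist(I0) + 4 = 1 + 4 = 5
dist(I2) = dist(I1) + 4 = 5 + 4 = 9
dist(I3) = dist(I2) + 2 = 9 + 2 = 11
dist(I4) = dist(I3) + 4 = 11 + 4 = 15
dist(I5) = dist(I2) + 4 = 9 + 4 = 13
dist(I6) = dist(I5) + 5 = 13 + 5 = 18
Critical path = max dist = 18

18


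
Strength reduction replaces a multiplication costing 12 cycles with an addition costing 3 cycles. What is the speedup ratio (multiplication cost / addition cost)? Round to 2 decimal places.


Ratio = mult_cost / add_cost = 12 / 3 = 4.0

4.0


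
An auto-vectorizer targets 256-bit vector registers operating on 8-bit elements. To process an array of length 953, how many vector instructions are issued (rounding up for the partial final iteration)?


Width = 256 / 8 = 32 elements per vector op
Iterations = ceil(953 / 32) = 30

30


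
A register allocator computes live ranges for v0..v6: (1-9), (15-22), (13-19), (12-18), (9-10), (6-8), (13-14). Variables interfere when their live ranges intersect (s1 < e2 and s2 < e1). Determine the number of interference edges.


Check all pairs for overlapping intervals.
Two intervals (s1,e1) and (s2,e2) overlap if s1 < e2 and s2 < e1.
v0 (1-9) vs v1..v6: overlaps v5 -> 1
v1 (15-22) vs v2..v6: overlaps v2, v3 -> 2
v2 (13-19) vs v3..v6: overlaps v3, v6 -> 2
v3 (12-18) vs v4..v6: overlaps v6 -> 1
v4 (9-10) vs v5..v6: overlaps none -> 0
v5 (6-8) vs v6: overlaps none -> 0
Total overlapping pairs = 1 + 2 + 2 + 1 + 0 + 0 = 6

6


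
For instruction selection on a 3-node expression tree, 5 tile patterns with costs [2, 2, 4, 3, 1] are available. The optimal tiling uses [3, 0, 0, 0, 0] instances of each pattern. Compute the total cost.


Total cost = sum(count_i * cost_i)
= 3*2 + 0*2 + 0*4 + 0*3 + 0*1
= 6

6


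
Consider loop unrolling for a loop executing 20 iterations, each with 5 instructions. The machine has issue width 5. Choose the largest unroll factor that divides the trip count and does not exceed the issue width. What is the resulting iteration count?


Largest divisor of 20 <= 5 is 5
New iterations = 20 / 5 = 4

4


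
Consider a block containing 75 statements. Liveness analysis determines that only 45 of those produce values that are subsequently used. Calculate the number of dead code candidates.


Dead code = total statements - live definitions
= 75 - 45 = 30

30


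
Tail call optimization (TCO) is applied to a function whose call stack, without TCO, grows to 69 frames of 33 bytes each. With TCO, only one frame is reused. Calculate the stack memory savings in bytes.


Without TCO: 69 * 33 = 2277 bytes
With TCO: reuse 1 frame = 33 bytes
Savings = 2277 - 33 = 2244

2244


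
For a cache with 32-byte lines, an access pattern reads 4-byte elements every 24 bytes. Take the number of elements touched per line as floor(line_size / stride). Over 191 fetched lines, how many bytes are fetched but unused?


Elements per line = floor(32 / 24) = 1
Bytes used per line = 1 * 4 = 4
Wasted per line = 32 - 4 = 28
Total wasted = 28 * 191 = 5348

5348


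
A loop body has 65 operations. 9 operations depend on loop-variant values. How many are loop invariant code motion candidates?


Invariant candidates = total - loop-dependent
= 65 - 9 = 56

56


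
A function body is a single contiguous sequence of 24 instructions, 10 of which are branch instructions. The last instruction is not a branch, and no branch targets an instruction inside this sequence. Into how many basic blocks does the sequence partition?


With no in-sequence branch targets, the leaders are the first instruction plus the instruction after each branch.
Number of basic blocks = branches + 1
= 10 + 1 = 11

11


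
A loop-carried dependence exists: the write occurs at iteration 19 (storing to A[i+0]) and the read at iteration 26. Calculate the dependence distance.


Distance = read iteration - write iteration
= 26 - 19 = 7

7


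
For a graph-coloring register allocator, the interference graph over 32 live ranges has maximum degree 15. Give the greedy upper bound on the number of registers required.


Greedy coloring never needs more than (max_degree + 1) colors: when coloring a vertex, at most max_degree neighbors are already colored.
Upper bound = 15 + 1 = 16

16


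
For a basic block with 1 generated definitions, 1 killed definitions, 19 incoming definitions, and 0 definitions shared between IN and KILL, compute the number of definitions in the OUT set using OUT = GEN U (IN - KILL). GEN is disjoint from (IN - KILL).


IN - KILL: 19 - 0 = 19 surviving definitions
OUT = GEN + surviving = 1 + 19 = 20

20


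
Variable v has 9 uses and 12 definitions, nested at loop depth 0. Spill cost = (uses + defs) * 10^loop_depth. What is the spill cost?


uses + defs = 9 + 12 = 21
10^0 = 1
Spill cost = 21 * 1 = 21

21


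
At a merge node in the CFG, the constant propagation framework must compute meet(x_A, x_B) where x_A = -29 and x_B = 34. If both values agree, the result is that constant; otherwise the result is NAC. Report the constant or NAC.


Meet operation: if both paths give the same constant, result is that constant; if they differ, result is NAC (not-a-constant).
Path A: -29, Path B: 34 -> differ
Result: not-a-constant -> NAC

NAC


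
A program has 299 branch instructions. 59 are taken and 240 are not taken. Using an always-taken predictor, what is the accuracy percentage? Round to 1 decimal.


Predictor: always-taken
Correct predictions = 59
Accuracy = 59 / 299 * 100 = 19.7%

19.7


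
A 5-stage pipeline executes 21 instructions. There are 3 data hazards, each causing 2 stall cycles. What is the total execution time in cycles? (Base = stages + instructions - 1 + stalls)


Base cycles = 5 + 21 - 1 = 25
Total stalls = 3 * 2 = 6
Total = 25 + 6 = 31

31


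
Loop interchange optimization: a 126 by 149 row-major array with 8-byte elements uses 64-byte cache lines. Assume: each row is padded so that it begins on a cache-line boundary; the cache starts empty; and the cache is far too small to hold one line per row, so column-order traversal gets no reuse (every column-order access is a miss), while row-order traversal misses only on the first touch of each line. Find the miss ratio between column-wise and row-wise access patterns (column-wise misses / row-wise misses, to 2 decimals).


Each row occupies 149 * 8 = 1192 bytes and starts on a line boundary, so it spans ceil(1192 / 64) = 19 cache lines.
Row-major traversal misses (one per line touched): 126 * ceil(149 * 8 / 64) = 2394
Column-major traversal misses (no reuse, every access misses): 126 * 149 = 18774
Ratio = 18774 / 2394 = 7.84

7.84


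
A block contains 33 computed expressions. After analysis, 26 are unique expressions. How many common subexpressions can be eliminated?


CSE count = total expressions - unique expressions
= 33 - 26 = 7

7


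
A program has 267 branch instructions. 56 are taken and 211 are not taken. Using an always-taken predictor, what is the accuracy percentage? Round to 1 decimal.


Predictor: always-taken
Correct predictions = 56
Accuracy = 56 / 267 * 100 = 21.0%

21.0


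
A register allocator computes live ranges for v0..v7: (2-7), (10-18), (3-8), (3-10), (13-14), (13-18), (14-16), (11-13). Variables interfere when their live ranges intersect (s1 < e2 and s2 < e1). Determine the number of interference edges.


Check all pairs for overlapping intervals.
Two intervals (s1,e1) and (s2,e2) overlap if s1 < e2 and s2 < e1.
v0 (2-7) vs v1..v7: overlaps v2, v3 -> 2
v1 (10-18) vs v2..v7: overlaps v4, v5, v6, v7 -> 4
v2 (3-8) vs v3..v7: overlaps v3 -> 1
v3 (3-10) vs v4..v7: overlaps none -> 0
v4 (13-14) vs v5..v7: overlaps v5 -> 1
v5 (13-18) vs v6..v7: overlaps v6 -> 1
v6 (14-16) vs v7: overlaps none -> 0
Total overlapping pairs = 2 + 4 + 1 + 0 + 1 + 1 + 0 = 9

9


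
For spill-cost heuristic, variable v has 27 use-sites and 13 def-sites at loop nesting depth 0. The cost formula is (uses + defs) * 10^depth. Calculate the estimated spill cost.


uses + defs = 27 + 13 = 40
10^0 = 1
Spill cost = 40 * 1 = 40

40


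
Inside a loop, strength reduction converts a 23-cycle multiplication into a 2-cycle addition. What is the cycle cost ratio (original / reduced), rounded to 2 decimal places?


Ratio = mult_cost / add_cost = 23 / 2 = 11.5

11.5


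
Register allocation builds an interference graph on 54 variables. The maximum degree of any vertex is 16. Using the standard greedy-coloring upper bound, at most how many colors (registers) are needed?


Greedy coloring never needs more than (max_degree + 1) colors: when coloring a vertex, at most max_degree neighbors are already colored.
Upper bound = 16 + 1 = 17

17


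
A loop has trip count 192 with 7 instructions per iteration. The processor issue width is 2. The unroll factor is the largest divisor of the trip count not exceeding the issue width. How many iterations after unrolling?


Largest divisor of 192 <= 2 is 2
New iterations = 192 / 2 = 96

96


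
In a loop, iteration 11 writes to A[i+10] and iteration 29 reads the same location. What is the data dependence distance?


Distance = read iteration - write iteration
= 29 - 11 = 18

18


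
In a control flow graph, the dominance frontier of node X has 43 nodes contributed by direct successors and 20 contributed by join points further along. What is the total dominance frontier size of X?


DF(X) = direct successor contributions + join point contributions
= 43 + 20 = 63

63


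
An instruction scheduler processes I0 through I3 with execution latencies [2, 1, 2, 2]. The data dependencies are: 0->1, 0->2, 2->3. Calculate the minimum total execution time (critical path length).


Compute longest path through dependency graph: dist(Ik) = max over predecessors of dist + latency(Ik).
dist(I0) = latency 2 = 2
dist(I1) = dist(I0) + 1 = 2 + 1 = 3
dist(I2) = dist(I0) + 2 = 2 + 2 = 4
dist(I3) = dist(I2) + 2 = 4 + 2 = 6
Critical path = max dist = 6

6


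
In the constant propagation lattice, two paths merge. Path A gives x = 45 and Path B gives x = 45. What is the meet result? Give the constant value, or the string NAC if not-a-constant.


Meet operation: if both paths give the same constant, result is that constant; if they differ, result is NAC (not-a-constant).
Path A: 45, Path B: 45 -> equal
Result: constant -> 45

45


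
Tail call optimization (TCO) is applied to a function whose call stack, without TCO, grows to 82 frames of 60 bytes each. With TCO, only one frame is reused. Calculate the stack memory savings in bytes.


Without TCO: 82 * 60 = 4920 bytes
With TCO: reuse 1 frame = 60 bytes
Savings = 4920 - 60 = 4860

4860


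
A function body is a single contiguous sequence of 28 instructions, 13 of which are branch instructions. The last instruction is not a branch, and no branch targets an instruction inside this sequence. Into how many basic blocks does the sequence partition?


With no in-sequence branch targets, the leaders are the first instruction plus the instruction after each branch.
Number of basic blocks = branches + 1
= 13 + 1 = 14

14


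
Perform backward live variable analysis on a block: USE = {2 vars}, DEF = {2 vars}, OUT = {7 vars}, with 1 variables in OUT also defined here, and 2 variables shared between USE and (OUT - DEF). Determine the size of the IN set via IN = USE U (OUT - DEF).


OUT - DEF: 7 - 1 = 6
|IN| = |USE| + |OUT - DEF| - |USE ∩ (OUT - DEF)| = 2 + 6 - 2 = 6

6


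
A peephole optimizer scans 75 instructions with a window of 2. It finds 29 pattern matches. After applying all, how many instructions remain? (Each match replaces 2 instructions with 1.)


Each match removes 1 instructions.
Total removed = 29 * 1 = 29
Remaining = 75 - 29 = 46

46


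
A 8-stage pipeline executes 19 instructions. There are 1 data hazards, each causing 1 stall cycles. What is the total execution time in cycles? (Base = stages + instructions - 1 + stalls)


Base cycles = 8 + 19 - 1 = 26
Total stalls = 1 * 1 = 1
Total = 26 + 1 = 27

27


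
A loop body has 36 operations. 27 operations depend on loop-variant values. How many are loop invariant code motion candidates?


Invariant candidates = total - loop-dependent
= 36 - 27 = 9

9


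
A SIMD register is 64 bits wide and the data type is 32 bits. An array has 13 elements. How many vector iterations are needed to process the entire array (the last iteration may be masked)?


Width = 64 / 32 = 2 elements per vector op
Iterations = ceil(13 / 2) = 7

7


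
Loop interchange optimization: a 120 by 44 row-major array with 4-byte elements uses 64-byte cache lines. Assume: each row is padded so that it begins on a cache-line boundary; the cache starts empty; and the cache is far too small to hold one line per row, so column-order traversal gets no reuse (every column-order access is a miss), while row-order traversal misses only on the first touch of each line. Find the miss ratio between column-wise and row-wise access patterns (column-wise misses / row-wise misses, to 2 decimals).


Each row occupies 44 * 4 = 176 bytes and starts on a line boundary, so it spans ceil(176 / 64) = 3 cache lines.
Row-major traversal misses (one per line touched): 120 * ceil(44 * 4 / 64) = 360
Column-major traversal misses (no reuse, every access misses): 120 * 44 = 5280
Ratio = 5280 / 360 = 14.67

14.67


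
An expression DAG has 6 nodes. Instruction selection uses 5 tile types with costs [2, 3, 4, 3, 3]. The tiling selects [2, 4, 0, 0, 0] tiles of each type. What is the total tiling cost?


Total cost = sum(count_i * cost_i)
= 2*2 + 4*3 + 0*4 + 0*3 + 0*3
= 16

16


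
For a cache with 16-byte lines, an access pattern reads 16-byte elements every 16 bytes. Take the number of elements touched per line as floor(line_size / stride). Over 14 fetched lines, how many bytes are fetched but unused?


Elements per line = floor(16 / 16) = 1
Bytes used per line = 1 * 16 = 16
Wasted per line = 16 - 16 = 0
Total wasted = 0 * 14 = 0

0


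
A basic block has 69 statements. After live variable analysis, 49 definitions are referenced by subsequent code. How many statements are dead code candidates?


Dead code = total statements - live definitions
= 69 - 49 = 20

20


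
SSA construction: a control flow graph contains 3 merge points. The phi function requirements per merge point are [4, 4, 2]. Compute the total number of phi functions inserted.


Total phi functions = sum of phi functions at each join node
= 4 + 4 + 2 = 10

10


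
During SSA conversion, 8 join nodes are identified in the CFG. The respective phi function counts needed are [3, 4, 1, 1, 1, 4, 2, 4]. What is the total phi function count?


Total phi functions = sum of phi functions at each join node
= 3 + 4 + 1 + 1 + 1 + 4 + 2 + 4 = 20

20


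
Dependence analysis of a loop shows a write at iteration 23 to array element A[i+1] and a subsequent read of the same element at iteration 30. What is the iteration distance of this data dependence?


Distance = read iteration - write iteration
= 30 - 23 = 7

7


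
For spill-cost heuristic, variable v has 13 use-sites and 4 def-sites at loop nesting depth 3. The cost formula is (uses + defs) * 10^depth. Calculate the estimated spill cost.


uses + defs = 13 + 4 = 17
10^3 = 1000
Spill cost = 17 * 1000 = 17000

17000


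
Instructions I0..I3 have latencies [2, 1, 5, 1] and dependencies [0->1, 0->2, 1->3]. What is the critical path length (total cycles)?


Compute longest path through dependency graph: dist(Ik) = max over predecessors of dist + latency(Ik).
dist(I0) = latency 2 = 2
dist(I1) = dist(I0) + 1 = 2 + 1 = 3
dist(I2) = dist(I0) + 5 = 2 + 5 = 7
dist(I3) = dist(I1) + 1 = 3 + 1 = 4
Critical path = max dist = 7

7


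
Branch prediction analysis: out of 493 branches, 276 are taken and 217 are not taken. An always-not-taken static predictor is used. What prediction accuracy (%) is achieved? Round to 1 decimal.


Predictor: always-not-taken
Correct predictions = 217
Accuracy = 217 / 493 * 100 = 44.0%

44.0


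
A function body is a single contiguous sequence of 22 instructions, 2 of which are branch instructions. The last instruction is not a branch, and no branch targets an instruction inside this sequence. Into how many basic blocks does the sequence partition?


With no in-sequence branch targets, the leaders are the first instruction plus the instruction after each branch.
Number of basic blocks = branches + 1
= 2 + 1 = 3

3


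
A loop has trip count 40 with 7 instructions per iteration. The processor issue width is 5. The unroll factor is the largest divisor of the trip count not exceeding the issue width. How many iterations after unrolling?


Largest divisor of 40 <= 5 is 5
New iterations = 40 / 5 = 8

8


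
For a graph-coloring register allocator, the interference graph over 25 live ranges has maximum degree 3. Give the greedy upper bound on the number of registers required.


Greedy coloring never needs more than (max_degree + 1) colors: when coloring a vertex, at most max_degree neighbors are already colored.
Upper bound = 3 + 1 = 4

4


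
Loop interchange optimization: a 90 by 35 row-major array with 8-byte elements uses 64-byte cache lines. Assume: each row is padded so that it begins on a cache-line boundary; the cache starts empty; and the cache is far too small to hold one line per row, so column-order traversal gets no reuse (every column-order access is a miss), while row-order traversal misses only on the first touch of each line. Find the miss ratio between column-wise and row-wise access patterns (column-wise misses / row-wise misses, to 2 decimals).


Each row occupies 35 * 8 = 280 bytes and starts on a line boundary, so it spans ceil(280 / 64) = 5 cache lines.
Row-major traversal misses (one per line touched): 90 * ceil(35 * 8 / 64) = 450
Column-major traversal misses (no reuse, every access misses): 90 * 35 = 3150
Ratio = 3150 / 450 = 7.0

7.0


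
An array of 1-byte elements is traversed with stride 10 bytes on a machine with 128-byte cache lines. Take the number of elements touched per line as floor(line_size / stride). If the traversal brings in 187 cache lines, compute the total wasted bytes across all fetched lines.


Elements per line = floor(128 / 10) = 12
Bytes used per line = 12 * 1 = 12
Wasted per line = 128 - 12 = 116
Total wasted = 116 * 187 = 21692

21692


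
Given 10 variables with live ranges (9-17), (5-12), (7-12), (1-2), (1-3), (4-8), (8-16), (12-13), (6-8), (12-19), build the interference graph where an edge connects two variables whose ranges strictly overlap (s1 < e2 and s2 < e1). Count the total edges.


Check all pairs for overlapping intervals.
Two intervals (s1,e1) and (s2,e2) overlap if s1 < e2 and s2 < e1.
v0 (9-17) vs v1..v9: overlaps v1, v2, v6, v7, v9 -> 5
v1 (5-12) vs v2..v9: overlaps v2, v5, v6, v8 -> 4
v2 (7-12) vs v3..v9: overlaps v5, v6, v8 -> 3
v3 (1-2) vs v4..v9: overlaps v4 -> 1
v4 (1-3) vs v5..v9: overlaps none -> 0
v5 (4-8) vs v6..v9: overlaps v8 -> 1
v6 (8-16) vs v7..v9: overlaps v7, v9 -> 2
v7 (12-13) vs v8..v9: overlaps v9 -> 1
v8 (6-8) vs v9: overlaps none -> 0
Total overlapping pairs = 5 + 4 + 3 + 1 + 0 + 1 + 2 + 1 + 0 = 17

17


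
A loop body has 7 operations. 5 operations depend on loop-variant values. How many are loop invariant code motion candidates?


Invariant candidates = total - loop-dependent
= 7 - 5 = 2

2


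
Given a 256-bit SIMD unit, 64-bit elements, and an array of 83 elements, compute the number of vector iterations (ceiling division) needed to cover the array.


Width = 256 / 64 = 4 elements per vector op
Iterations = ceil(83 / 4) = 21

21


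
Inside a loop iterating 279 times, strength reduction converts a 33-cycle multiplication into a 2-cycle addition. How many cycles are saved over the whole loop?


Per-iteration saving = 33 - 2 = 31
Total saved = 279 * 31 = 8649

8649


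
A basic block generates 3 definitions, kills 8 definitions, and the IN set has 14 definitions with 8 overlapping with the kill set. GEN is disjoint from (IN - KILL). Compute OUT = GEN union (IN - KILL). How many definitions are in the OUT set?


IN - KILL: 14 - 8 = 6 surviving definitions
OUT = GEN + surviving = 3 + 6 = 9

9
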